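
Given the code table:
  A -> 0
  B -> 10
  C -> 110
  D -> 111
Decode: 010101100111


Decoding:
0 -> A
10 -> B
10 -> B
110 -> C
0 -> A
111 -> D


Result: ABBCAD


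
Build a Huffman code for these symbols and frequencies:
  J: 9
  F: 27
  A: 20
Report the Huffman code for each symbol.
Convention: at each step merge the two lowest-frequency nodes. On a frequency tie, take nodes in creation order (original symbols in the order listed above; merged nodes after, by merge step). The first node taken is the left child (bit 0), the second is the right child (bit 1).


Huffman tree construction:
Step 1: Merge J(9) + A(20) = 29
Step 2: Merge F(27) + (J+A)(29) = 56
Read each symbol's code off the tree from the root (left child = 0, right child = 1).

Codes:
  J: 10 (length 2)
  F: 0 (length 1)
  A: 11 (length 2)
Average code length: 85/56 = 1.5179 bits/symbol


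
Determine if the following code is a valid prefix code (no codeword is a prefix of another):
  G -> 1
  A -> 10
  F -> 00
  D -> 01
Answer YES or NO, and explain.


Checking each pair (does one codeword prefix another?):
  G='1' vs A='10': prefix -- VIOLATION

NO -- this is NOT a valid prefix code. G (1) is a prefix of A (10).


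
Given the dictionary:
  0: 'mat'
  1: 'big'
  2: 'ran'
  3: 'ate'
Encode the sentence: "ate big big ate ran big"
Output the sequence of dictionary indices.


Look up each word in the dictionary:
  'ate' -> 3
  'big' -> 1
  'big' -> 1
  'ate' -> 3
  'ran' -> 2
  'big' -> 1

Encoded: [3, 1, 1, 3, 2, 1]


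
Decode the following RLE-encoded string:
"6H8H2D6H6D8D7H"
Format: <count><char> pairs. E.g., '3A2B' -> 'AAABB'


Expanding each <count><char> pair:
  6H -> 'HHHHHH'
  8H -> 'HHHHHHHH'
  2D -> 'DD'
  6H -> 'HHHHHH'
  6D -> 'DDDDDD'
  8D -> 'DDDDDDDD'
  7H -> 'HHHHHHH'

Decoded = HHHHHHHHHHHHHHDDHHHHHHDDDDDDDDDDDDDDHHHHHHH


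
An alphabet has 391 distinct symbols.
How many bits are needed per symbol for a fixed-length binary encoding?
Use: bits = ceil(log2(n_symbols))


log2(391) = 8.611
Bracket: 2^8 = 256 < 391 <= 2^9 = 512
So ceil(log2(391)) = 9

bits = ceil(log2(391)) = ceil(8.611) = 9 bits


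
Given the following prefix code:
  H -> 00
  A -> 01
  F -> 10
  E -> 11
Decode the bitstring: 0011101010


Decoding step by step:
Bits 00 -> H
Bits 11 -> E
Bits 10 -> F
Bits 10 -> F
Bits 10 -> F


Decoded message: HEFFF


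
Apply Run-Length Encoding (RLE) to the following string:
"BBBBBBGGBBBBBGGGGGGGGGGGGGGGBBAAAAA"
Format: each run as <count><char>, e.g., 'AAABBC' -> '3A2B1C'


Scanning runs left to right:
  i=0: run of 'B' x 6 -> '6B'
  i=6: run of 'G' x 2 -> '2G'
  i=8: run of 'B' x 5 -> '5B'
  i=13: run of 'G' x 15 -> '15G'
  i=28: run of 'B' x 2 -> '2B'
  i=30: run of 'A' x 5 -> '5A'

RLE = 6B2G5B15G2B5A


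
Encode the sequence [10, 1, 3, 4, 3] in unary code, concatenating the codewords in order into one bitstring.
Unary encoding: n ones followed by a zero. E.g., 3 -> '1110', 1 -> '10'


Encode each number as n ones followed by a terminating 0:
  10 -> 11111111110 (11 bits)
  1 -> 10 (2 bits)
  3 -> 1110 (4 bits)
  4 -> 11110 (5 bits)
  3 -> 1110 (4 bits)
Total length = 11 + 2 + 4 + 5 + 4 = 26 bits.

Unary([10, 1, 3, 4, 3]) = 11111111110101110111101110 (26 bits)


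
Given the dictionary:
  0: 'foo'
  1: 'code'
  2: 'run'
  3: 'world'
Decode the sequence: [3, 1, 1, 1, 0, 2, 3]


Look up each index in the dictionary:
  3 -> 'world'
  1 -> 'code'
  1 -> 'code'
  1 -> 'code'
  0 -> 'foo'
  2 -> 'run'
  3 -> 'world'

Decoded: "world code code code foo run world"


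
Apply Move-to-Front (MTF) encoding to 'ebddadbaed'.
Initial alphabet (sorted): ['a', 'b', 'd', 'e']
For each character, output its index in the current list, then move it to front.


MTF encoding:
'e': index 3 in ['a', 'b', 'd', 'e'] -> ['e', 'a', 'b', 'd']
'b': index 2 in ['e', 'a', 'b', 'd'] -> ['b', 'e', 'a', 'd']
'd': index 3 in ['b', 'e', 'a', 'd'] -> ['d', 'b', 'e', 'a']
'd': index 0 in ['d', 'b', 'e', 'a'] -> ['d', 'b', 'e', 'a']
'a': index 3 in ['d', 'b', 'e', 'a'] -> ['a', 'd', 'b', 'e']
'd': index 1 in ['a', 'd', 'b', 'e'] -> ['d', 'a', 'b', 'e']
'b': index 2 in ['d', 'a', 'b', 'e'] -> ['b', 'd', 'a', 'e']
'a': index 2 in ['b', 'd', 'a', 'e'] -> ['a', 'b', 'd', 'e']
'e': index 3 in ['a', 'b', 'd', 'e'] -> ['e', 'a', 'b', 'd']
'd': index 3 in ['e', 'a', 'b', 'd'] -> ['d', 'e', 'a', 'b']


Output: [3, 2, 3, 0, 3, 1, 2, 2, 3, 3]


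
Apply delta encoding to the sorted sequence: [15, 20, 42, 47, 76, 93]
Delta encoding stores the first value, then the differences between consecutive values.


First value: 15
Deltas:
  20 - 15 = 5
  42 - 20 = 22
  47 - 42 = 5
  76 - 47 = 29
  93 - 76 = 17


Delta encoded: [15, 5, 22, 5, 29, 17]


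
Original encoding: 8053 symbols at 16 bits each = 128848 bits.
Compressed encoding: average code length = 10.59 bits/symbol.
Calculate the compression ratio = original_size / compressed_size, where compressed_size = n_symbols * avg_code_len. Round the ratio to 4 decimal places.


original_size = n_symbols * orig_bits = 8053 * 16 = 128848 bits
compressed_size = n_symbols * avg_code_len = 8053 * 10.59 = 85281.27 bits
ratio = original_size / compressed_size = 128848 / 85281.27 = 1.5109

Compression ratio = 1.5109


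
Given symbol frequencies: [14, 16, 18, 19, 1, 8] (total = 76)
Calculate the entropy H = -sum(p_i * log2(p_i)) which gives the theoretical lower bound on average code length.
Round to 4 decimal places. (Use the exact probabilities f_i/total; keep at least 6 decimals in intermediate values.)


Per-symbol terms -p_i * log2(p_i) with p_i = f_i/76:
  p = 14/76 = 0.184211: log2(p) = -2.440573, -p*log2(p) = 0.449579
  p = 16/76 = 0.210526: log2(p) = -2.247928, -p*log2(p) = 0.473248
  p = 18/76 = 0.236842: log2(p) = -2.078003, -p*log2(p) = 0.492158
  p = 19/76 = 0.250000: log2(p) = -2.000000, -p*log2(p) = 0.500000
  p = 1/76 = 0.013158: log2(p) = -6.247928, -p*log2(p) = 0.082210
  p = 8/76 = 0.105263: log2(p) = -3.247928, -p*log2(p) = 0.341887
H = 0.449579 + 0.473248 + 0.492158 + 0.500000 + 0.082210 + 0.341887 = 2.339082

H = 2.3391 bits/symbol


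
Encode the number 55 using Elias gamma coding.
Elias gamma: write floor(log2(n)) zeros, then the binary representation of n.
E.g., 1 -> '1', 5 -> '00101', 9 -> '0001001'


num_bits = floor(log2(55)) + 1 = 6
leading_zeros = num_bits - 1 = 5
binary(55) = 110111

Elias gamma(55) = '00000' + '110111' = 00000110111 (11 bits)


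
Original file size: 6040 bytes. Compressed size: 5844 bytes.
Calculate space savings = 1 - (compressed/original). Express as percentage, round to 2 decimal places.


ratio = compressed/original = 5844/6040 = 0.96755
savings = 1 - ratio = 1 - 0.96755 = 0.03245
as a percentage: 0.03245 * 100 = 3.25%

Space savings = 1 - 5844/6040 = 3.25%


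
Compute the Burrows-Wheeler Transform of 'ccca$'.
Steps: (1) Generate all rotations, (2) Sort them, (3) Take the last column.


Rotations (sorted):
  0: $ccca -> last char: a
  1: a$ccc -> last char: c
  2: ca$cc -> last char: c
  3: cca$c -> last char: c
  4: ccca$ -> last char: $


BWT = accc$


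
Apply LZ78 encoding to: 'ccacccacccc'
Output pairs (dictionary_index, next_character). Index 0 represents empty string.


LZ78 encoding steps:
Dictionary: {0: ''}
Step 1: w='' (idx 0), next='c' -> output (0, 'c'), add 'c' as idx 1
Step 2: w='c' (idx 1), next='a' -> output (1, 'a'), add 'ca' as idx 2
Step 3: w='c' (idx 1), next='c' -> output (1, 'c'), add 'cc' as idx 3
Step 4: w='ca' (idx 2), next='c' -> output (2, 'c'), add 'cac' as idx 4
Step 5: w='cc' (idx 3), next='c' -> output (3, 'c'), add 'ccc' as idx 5


Encoded: [(0, 'c'), (1, 'a'), (1, 'c'), (2, 'c'), (3, 'c')]


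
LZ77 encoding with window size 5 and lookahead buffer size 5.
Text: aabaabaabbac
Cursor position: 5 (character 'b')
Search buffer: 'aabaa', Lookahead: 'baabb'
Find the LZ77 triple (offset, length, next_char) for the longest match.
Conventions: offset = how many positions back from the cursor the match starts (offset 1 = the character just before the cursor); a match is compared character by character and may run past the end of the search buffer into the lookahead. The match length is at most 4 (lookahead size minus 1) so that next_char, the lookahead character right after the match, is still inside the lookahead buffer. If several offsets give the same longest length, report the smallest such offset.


Try each offset into the search buffer:
  offset=1 (pos 4, char 'a'): match length 0
  offset=2 (pos 3, char 'a'): match length 0
  offset=3 (pos 2, char 'b'): match length 4
  offset=4 (pos 1, char 'a'): match length 0
  offset=5 (pos 0, char 'a'): match length 0
Longest match has length 4 at offset 3.
next_char = character at position 5 + 4 = 9 -> 'b'

Best match: offset=3, length=4 (matching 'baab' starting at position 2)
LZ77 triple: (3, 4, 'b')


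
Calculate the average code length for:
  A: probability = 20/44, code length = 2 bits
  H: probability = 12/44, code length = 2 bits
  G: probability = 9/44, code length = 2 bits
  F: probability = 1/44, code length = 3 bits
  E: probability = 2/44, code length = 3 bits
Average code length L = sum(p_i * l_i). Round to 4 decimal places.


Weighted contributions p_i * l_i:
  A: (20/44) * 2 = 40/44
  H: (12/44) * 2 = 24/44
  G: (9/44) * 2 = 18/44
  F: (1/44) * 3 = 3/44
  E: (2/44) * 3 = 6/44
Sum = (40 + 24 + 18 + 3 + 6)/44 = 91/44

L = 91/44 = 2.0682 bits/symbol


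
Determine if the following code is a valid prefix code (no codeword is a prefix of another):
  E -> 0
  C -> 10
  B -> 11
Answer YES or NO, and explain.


Checking each pair (does one codeword prefix another?):
  E='0' vs C='10': no prefix
  E='0' vs B='11': no prefix
  C='10' vs E='0': no prefix
  C='10' vs B='11': no prefix
  B='11' vs E='0': no prefix
  B='11' vs C='10': no prefix
No violation found over all pairs.

YES -- this is a valid prefix code. No codeword is a prefix of any other codeword.


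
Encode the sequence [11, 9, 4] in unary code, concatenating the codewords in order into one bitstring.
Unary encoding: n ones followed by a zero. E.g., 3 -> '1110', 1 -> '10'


Encode each number as n ones followed by a terminating 0:
  11 -> 111111111110 (12 bits)
  9 -> 1111111110 (10 bits)
  4 -> 11110 (5 bits)
Total length = 12 + 10 + 5 = 27 bits.

Unary([11, 9, 4]) = 111111111110111111111011110 (27 bits)


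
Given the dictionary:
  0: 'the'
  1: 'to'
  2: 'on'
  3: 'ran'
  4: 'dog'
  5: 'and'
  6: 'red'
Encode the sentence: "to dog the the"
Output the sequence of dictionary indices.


Look up each word in the dictionary:
  'to' -> 1
  'dog' -> 4
  'the' -> 0
  'the' -> 0

Encoded: [1, 4, 0, 0]


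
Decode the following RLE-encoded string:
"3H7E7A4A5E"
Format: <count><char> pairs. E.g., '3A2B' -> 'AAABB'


Expanding each <count><char> pair:
  3H -> 'HHH'
  7E -> 'EEEEEEE'
  7A -> 'AAAAAAA'
  4A -> 'AAAA'
  5E -> 'EEEEE'

Decoded = HHHEEEEEEEAAAAAAAAAAAEEEEE


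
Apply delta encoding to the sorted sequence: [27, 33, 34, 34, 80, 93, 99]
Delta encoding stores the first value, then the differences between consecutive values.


First value: 27
Deltas:
  33 - 27 = 6
  34 - 33 = 1
  34 - 34 = 0
  80 - 34 = 46
  93 - 80 = 13
  99 - 93 = 6


Delta encoded: [27, 6, 1, 0, 46, 13, 6]


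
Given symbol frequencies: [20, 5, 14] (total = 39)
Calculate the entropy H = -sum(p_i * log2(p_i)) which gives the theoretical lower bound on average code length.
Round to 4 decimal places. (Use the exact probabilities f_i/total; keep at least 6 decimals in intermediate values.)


Per-symbol terms -p_i * log2(p_i) with p_i = f_i/39:
  p = 20/39 = 0.512821: log2(p) = -0.963474, -p*log2(p) = 0.494089
  p = 5/39 = 0.128205: log2(p) = -2.963474, -p*log2(p) = 0.379933
  p = 14/39 = 0.358974: log2(p) = -1.478047, -p*log2(p) = 0.530581
H = 0.494089 + 0.379933 + 0.530581 = 1.404603

H = 1.4046 bits/symbol


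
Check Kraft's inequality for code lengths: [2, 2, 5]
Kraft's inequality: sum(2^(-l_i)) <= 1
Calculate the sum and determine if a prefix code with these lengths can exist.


Sum = 2^(-2) + 2^(-2) + 2^(-5)
    = 0.25 + 0.25 + 0.03125
    = 17/32 = 0.53125
Since 0.53125 <= 1, Kraft's inequality IS satisfied.
A prefix code with these lengths CAN exist.

Kraft sum = 0.53125. Satisfied.


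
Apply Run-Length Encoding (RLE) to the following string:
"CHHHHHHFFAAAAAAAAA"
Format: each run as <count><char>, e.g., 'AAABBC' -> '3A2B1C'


Scanning runs left to right:
  i=0: run of 'C' x 1 -> '1C'
  i=1: run of 'H' x 6 -> '6H'
  i=7: run of 'F' x 2 -> '2F'
  i=9: run of 'A' x 9 -> '9A'

RLE = 1C6H2F9A


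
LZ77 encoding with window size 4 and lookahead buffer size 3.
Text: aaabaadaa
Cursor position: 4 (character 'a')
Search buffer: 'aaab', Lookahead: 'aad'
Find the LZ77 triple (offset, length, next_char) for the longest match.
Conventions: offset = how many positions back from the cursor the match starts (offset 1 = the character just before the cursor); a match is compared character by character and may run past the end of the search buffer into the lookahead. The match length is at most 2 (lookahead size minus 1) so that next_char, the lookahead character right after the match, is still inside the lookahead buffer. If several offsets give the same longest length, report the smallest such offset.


Try each offset into the search buffer:
  offset=1 (pos 3, char 'b'): match length 0
  offset=2 (pos 2, char 'a'): match length 1
  offset=3 (pos 1, char 'a'): match length 2
  offset=4 (pos 0, char 'a'): match length 2
Longest match has length 2, found at offsets 3, 4; take the smallest, offset 3.
next_char = character at position 4 + 2 = 6 -> 'd'

Best match: offset=3, length=2 (matching 'aa' starting at position 1)
LZ77 triple: (3, 2, 'd')


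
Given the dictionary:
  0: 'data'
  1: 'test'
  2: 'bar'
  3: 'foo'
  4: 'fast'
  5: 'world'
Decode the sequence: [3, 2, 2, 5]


Look up each index in the dictionary:
  3 -> 'foo'
  2 -> 'bar'
  2 -> 'bar'
  5 -> 'world'

Decoded: "foo bar bar world"


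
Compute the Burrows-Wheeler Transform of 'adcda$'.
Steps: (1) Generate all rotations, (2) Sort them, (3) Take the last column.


Rotations (sorted):
  0: $adcda -> last char: a
  1: a$adcd -> last char: d
  2: adcda$ -> last char: $
  3: cda$ad -> last char: d
  4: da$adc -> last char: c
  5: dcda$a -> last char: a


BWT = ad$dca


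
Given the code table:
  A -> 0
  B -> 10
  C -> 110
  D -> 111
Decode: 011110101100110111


Decoding:
0 -> A
111 -> D
10 -> B
10 -> B
110 -> C
0 -> A
110 -> C
111 -> D


Result: ADBBCACD


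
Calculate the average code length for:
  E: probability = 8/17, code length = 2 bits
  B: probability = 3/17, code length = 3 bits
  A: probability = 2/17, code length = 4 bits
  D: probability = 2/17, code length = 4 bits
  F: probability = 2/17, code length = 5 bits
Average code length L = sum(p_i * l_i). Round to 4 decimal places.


Weighted contributions p_i * l_i:
  E: (8/17) * 2 = 16/17
  B: (3/17) * 3 = 9/17
  A: (2/17) * 4 = 8/17
  D: (2/17) * 4 = 8/17
  F: (2/17) * 5 = 10/17
Sum = (16 + 9 + 8 + 8 + 10)/17 = 51/17

L = 51/17 = 3.0000 bits/symbol


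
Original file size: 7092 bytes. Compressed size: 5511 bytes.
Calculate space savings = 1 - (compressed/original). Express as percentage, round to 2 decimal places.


ratio = compressed/original = 5511/7092 = 0.777073
savings = 1 - ratio = 1 - 0.777073 = 0.222927
as a percentage: 0.222927 * 100 = 22.29%

Space savings = 1 - 5511/7092 = 22.29%


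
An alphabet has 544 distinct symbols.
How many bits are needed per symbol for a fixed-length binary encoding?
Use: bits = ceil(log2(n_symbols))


log2(544) = 9.0875
Bracket: 2^9 = 512 < 544 <= 2^10 = 1024
So ceil(log2(544)) = 10

bits = ceil(log2(544)) = ceil(9.0875) = 10 bits


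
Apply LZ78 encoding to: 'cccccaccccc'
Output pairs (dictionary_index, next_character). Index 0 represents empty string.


LZ78 encoding steps:
Dictionary: {0: ''}
Step 1: w='' (idx 0), next='c' -> output (0, 'c'), add 'c' as idx 1
Step 2: w='c' (idx 1), next='c' -> output (1, 'c'), add 'cc' as idx 2
Step 3: w='cc' (idx 2), next='a' -> output (2, 'a'), add 'cca' as idx 3
Step 4: w='cc' (idx 2), next='c' -> output (2, 'c'), add 'ccc' as idx 4
Step 5: w='cc' (idx 2), end of input -> output (2, '')


Encoded: [(0, 'c'), (1, 'c'), (2, 'a'), (2, 'c'), (2, '')]


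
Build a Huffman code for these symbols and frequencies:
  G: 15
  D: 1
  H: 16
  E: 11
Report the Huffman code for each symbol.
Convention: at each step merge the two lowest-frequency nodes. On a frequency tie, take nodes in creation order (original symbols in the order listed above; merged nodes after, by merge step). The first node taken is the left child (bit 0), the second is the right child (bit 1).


Huffman tree construction:
Step 1: Merge D(1) + E(11) = 12
Step 2: Merge (D+E)(12) + G(15) = 27
Step 3: Merge H(16) + ((D+E)+G)(27) = 43
Read each symbol's code off the tree from the root (left child = 0, right child = 1).

Codes:
  G: 11 (length 2)
  D: 100 (length 3)
  H: 0 (length 1)
  E: 101 (length 3)
Average code length: 82/43 = 1.9070 bits/symbol


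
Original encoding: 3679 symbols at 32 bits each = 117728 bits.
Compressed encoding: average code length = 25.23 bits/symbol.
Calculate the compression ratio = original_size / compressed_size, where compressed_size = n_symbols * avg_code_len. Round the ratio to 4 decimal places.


original_size = n_symbols * orig_bits = 3679 * 32 = 117728 bits
compressed_size = n_symbols * avg_code_len = 3679 * 25.23 = 92821.17 bits
ratio = original_size / compressed_size = 117728 / 92821.17 = 1.2683

Compression ratio = 1.2683


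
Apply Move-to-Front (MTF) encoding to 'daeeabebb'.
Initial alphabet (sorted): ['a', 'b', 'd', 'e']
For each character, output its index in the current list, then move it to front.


MTF encoding:
'd': index 2 in ['a', 'b', 'd', 'e'] -> ['d', 'a', 'b', 'e']
'a': index 1 in ['d', 'a', 'b', 'e'] -> ['a', 'd', 'b', 'e']
'e': index 3 in ['a', 'd', 'b', 'e'] -> ['e', 'a', 'd', 'b']
'e': index 0 in ['e', 'a', 'd', 'b'] -> ['e', 'a', 'd', 'b']
'a': index 1 in ['e', 'a', 'd', 'b'] -> ['a', 'e', 'd', 'b']
'b': index 3 in ['a', 'e', 'd', 'b'] -> ['b', 'a', 'e', 'd']
'e': index 2 in ['b', 'a', 'e', 'd'] -> ['e', 'b', 'a', 'd']
'b': index 1 in ['e', 'b', 'a', 'd'] -> ['b', 'e', 'a', 'd']
'b': index 0 in ['b', 'e', 'a', 'd'] -> ['b', 'e', 'a', 'd']


Output: [2, 1, 3, 0, 1, 3, 2, 1, 0]


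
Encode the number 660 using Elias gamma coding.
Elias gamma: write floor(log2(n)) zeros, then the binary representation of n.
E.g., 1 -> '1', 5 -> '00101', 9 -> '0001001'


num_bits = floor(log2(660)) + 1 = 10
leading_zeros = num_bits - 1 = 9
binary(660) = 1010010100

Elias gamma(660) = '000000000' + '1010010100' = 0000000001010010100 (19 bits)


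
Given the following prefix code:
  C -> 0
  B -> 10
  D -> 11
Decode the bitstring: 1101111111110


Decoding step by step:
Bits 11 -> D
Bits 0 -> C
Bits 11 -> D
Bits 11 -> D
Bits 11 -> D
Bits 11 -> D
Bits 10 -> B


Decoded message: DCDDDDB


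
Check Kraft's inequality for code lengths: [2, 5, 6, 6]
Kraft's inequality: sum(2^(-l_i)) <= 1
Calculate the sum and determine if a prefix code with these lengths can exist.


Sum = 2^(-2) + 2^(-5) + 2^(-6) + 2^(-6)
    = 0.25 + 0.03125 + 0.015625 + 0.015625
    = 20/64 = 0.3125
Since 0.3125 <= 1, Kraft's inequality IS satisfied.
A prefix code with these lengths CAN exist.

Kraft sum = 0.3125. Satisfied.


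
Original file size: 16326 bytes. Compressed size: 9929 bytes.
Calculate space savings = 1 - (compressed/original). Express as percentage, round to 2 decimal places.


ratio = compressed/original = 9929/16326 = 0.608171
savings = 1 - ratio = 1 - 0.608171 = 0.391829
as a percentage: 0.391829 * 100 = 39.18%

Space savings = 1 - 9929/16326 = 39.18%


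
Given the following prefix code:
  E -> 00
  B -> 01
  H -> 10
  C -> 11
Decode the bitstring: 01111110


Decoding step by step:
Bits 01 -> B
Bits 11 -> C
Bits 11 -> C
Bits 10 -> H


Decoded message: BCCH


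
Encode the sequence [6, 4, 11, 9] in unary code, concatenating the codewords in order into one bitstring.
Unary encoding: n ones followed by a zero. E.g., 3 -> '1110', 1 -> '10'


Encode each number as n ones followed by a terminating 0:
  6 -> 1111110 (7 bits)
  4 -> 11110 (5 bits)
  11 -> 111111111110 (12 bits)
  9 -> 1111111110 (10 bits)
Total length = 7 + 5 + 12 + 10 = 34 bits.

Unary([6, 4, 11, 9]) = 1111110111101111111111101111111110 (34 bits)


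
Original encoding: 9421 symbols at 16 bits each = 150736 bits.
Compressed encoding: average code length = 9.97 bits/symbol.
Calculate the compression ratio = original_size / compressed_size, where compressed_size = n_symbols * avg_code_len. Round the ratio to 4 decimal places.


original_size = n_symbols * orig_bits = 9421 * 16 = 150736 bits
compressed_size = n_symbols * avg_code_len = 9421 * 9.97 = 93927.37 bits
ratio = original_size / compressed_size = 150736 / 93927.37 = 1.6048

Compression ratio = 1.6048


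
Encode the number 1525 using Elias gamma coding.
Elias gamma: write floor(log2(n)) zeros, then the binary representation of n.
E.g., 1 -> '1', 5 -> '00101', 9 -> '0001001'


num_bits = floor(log2(1525)) + 1 = 11
leading_zeros = num_bits - 1 = 10
binary(1525) = 10111110101

Elias gamma(1525) = '0000000000' + '10111110101' = 000000000010111110101 (21 bits)


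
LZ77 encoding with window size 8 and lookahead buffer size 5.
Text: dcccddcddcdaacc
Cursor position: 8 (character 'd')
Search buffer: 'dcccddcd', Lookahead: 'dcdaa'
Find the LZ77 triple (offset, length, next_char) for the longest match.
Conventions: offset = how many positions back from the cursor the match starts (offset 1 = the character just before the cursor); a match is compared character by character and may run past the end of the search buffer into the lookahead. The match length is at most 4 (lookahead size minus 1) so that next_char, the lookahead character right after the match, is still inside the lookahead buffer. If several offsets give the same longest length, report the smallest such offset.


Try each offset into the search buffer:
  offset=1 (pos 7, char 'd'): match length 1
  offset=2 (pos 6, char 'c'): match length 0
  offset=3 (pos 5, char 'd'): match length 3
  offset=4 (pos 4, char 'd'): match length 1
  offset=5 (pos 3, char 'c'): match length 0
  offset=6 (pos 2, char 'c'): match length 0
  offset=7 (pos 1, char 'c'): match length 0
  offset=8 (pos 0, char 'd'): match length 2
Longest match has length 3 at offset 3.
next_char = character at position 8 + 3 = 11 -> 'a'

Best match: offset=3, length=3 (matching 'dcd' starting at position 5)
LZ77 triple: (3, 3, 'a')


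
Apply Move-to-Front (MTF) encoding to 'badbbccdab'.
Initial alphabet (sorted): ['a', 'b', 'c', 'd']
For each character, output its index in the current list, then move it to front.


MTF encoding:
'b': index 1 in ['a', 'b', 'c', 'd'] -> ['b', 'a', 'c', 'd']
'a': index 1 in ['b', 'a', 'c', 'd'] -> ['a', 'b', 'c', 'd']
'd': index 3 in ['a', 'b', 'c', 'd'] -> ['d', 'a', 'b', 'c']
'b': index 2 in ['d', 'a', 'b', 'c'] -> ['b', 'd', 'a', 'c']
'b': index 0 in ['b', 'd', 'a', 'c'] -> ['b', 'd', 'a', 'c']
'c': index 3 in ['b', 'd', 'a', 'c'] -> ['c', 'b', 'd', 'a']
'c': index 0 in ['c', 'b', 'd', 'a'] -> ['c', 'b', 'd', 'a']
'd': index 2 in ['c', 'b', 'd', 'a'] -> ['d', 'c', 'b', 'a']
'a': index 3 in ['d', 'c', 'b', 'a'] -> ['a', 'd', 'c', 'b']
'b': index 3 in ['a', 'd', 'c', 'b'] -> ['b', 'a', 'd', 'c']


Output: [1, 1, 3, 2, 0, 3, 0, 2, 3, 3]


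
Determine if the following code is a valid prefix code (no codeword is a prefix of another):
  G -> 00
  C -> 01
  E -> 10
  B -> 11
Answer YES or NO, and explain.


Checking each pair (does one codeword prefix another?):
  G='00' vs C='01': no prefix
  G='00' vs E='10': no prefix
  G='00' vs B='11': no prefix
  C='01' vs G='00': no prefix
  C='01' vs E='10': no prefix
  C='01' vs B='11': no prefix
  E='10' vs G='00': no prefix
  E='10' vs C='01': no prefix
  E='10' vs B='11': no prefix
  B='11' vs G='00': no prefix
  B='11' vs C='01': no prefix
  B='11' vs E='10': no prefix
No violation found over all pairs.

YES -- this is a valid prefix code. No codeword is a prefix of any other codeword.


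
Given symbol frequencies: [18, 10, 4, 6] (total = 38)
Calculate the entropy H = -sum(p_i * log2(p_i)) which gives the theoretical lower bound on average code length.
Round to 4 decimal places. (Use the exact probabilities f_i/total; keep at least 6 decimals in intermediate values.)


Per-symbol terms -p_i * log2(p_i) with p_i = f_i/38:
  p = 18/38 = 0.473684: log2(p) = -1.078003, -p*log2(p) = 0.510633
  p = 10/38 = 0.263158: log2(p) = -1.925999, -p*log2(p) = 0.506842
  p = 4/38 = 0.105263: log2(p) = -3.247928, -p*log2(p) = 0.341887
  p = 6/38 = 0.157895: log2(p) = -2.662965, -p*log2(p) = 0.420468
H = 0.510633 + 0.506842 + 0.341887 + 0.420468 = 1.779830

H = 1.7798 bits/symbol


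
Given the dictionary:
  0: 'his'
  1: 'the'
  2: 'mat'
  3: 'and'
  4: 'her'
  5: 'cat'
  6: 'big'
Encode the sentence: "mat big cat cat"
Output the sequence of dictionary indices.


Look up each word in the dictionary:
  'mat' -> 2
  'big' -> 6
  'cat' -> 5
  'cat' -> 5

Encoded: [2, 6, 5, 5]


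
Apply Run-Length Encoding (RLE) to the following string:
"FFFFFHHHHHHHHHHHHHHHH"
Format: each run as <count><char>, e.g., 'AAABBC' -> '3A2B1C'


Scanning runs left to right:
  i=0: run of 'F' x 5 -> '5F'
  i=5: run of 'H' x 16 -> '16H'

RLE = 5F16H


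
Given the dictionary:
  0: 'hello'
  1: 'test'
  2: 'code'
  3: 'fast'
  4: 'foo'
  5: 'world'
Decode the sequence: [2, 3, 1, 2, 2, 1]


Look up each index in the dictionary:
  2 -> 'code'
  3 -> 'fast'
  1 -> 'test'
  2 -> 'code'
  2 -> 'code'
  1 -> 'test'

Decoded: "code fast test code code test"


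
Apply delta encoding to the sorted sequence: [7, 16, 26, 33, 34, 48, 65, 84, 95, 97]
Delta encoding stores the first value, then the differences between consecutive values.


First value: 7
Deltas:
  16 - 7 = 9
  26 - 16 = 10
  33 - 26 = 7
  34 - 33 = 1
  48 - 34 = 14
  65 - 48 = 17
  84 - 65 = 19
  95 - 84 = 11
  97 - 95 = 2


Delta encoded: [7, 9, 10, 7, 1, 14, 17, 19, 11, 2]


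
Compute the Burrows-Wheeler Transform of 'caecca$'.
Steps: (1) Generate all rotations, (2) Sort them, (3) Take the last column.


Rotations (sorted):
  0: $caecca -> last char: a
  1: a$caecc -> last char: c
  2: aecca$c -> last char: c
  3: ca$caec -> last char: c
  4: caecca$ -> last char: $
  5: cca$cae -> last char: e
  6: ecca$ca -> last char: a


BWT = accc$ea


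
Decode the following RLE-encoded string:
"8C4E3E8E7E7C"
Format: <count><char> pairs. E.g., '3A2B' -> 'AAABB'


Expanding each <count><char> pair:
  8C -> 'CCCCCCCC'
  4E -> 'EEEE'
  3E -> 'EEE'
  8E -> 'EEEEEEEE'
  7E -> 'EEEEEEE'
  7C -> 'CCCCCCC'

Decoded = CCCCCCCCEEEEEEEEEEEEEEEEEEEEEECCCCCCC


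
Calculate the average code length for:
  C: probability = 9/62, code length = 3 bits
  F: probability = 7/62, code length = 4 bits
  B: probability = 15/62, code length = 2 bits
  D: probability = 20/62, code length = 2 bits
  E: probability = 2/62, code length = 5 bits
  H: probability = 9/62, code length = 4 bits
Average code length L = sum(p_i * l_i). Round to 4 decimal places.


Weighted contributions p_i * l_i:
  C: (9/62) * 3 = 27/62
  F: (7/62) * 4 = 28/62
  B: (15/62) * 2 = 30/62
  D: (20/62) * 2 = 40/62
  E: (2/62) * 5 = 10/62
  H: (9/62) * 4 = 36/62
Sum = (27 + 28 + 30 + 40 + 10 + 36)/62 = 171/62

L = 171/62 = 2.7581 bits/symbol


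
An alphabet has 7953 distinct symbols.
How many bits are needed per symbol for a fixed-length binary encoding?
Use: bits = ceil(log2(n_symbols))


log2(7953) = 12.9573
Bracket: 2^12 = 4096 < 7953 <= 2^13 = 8192
So ceil(log2(7953)) = 13

bits = ceil(log2(7953)) = ceil(12.9573) = 13 bits


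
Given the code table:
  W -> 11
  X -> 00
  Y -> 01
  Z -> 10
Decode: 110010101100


Decoding:
11 -> W
00 -> X
10 -> Z
10 -> Z
11 -> W
00 -> X


Result: WXZZWX


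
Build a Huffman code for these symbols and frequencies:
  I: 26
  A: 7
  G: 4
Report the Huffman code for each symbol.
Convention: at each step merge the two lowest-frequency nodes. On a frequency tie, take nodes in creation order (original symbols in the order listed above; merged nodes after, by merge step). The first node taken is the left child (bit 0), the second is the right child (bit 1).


Huffman tree construction:
Step 1: Merge G(4) + A(7) = 11
Step 2: Merge (G+A)(11) + I(26) = 37
Read each symbol's code off the tree from the root (left child = 0, right child = 1).

Codes:
  I: 1 (length 1)
  A: 01 (length 2)
  G: 00 (length 2)
Average code length: 48/37 = 1.2973 bits/symbol


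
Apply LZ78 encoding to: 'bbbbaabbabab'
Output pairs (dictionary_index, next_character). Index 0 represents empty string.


LZ78 encoding steps:
Dictionary: {0: ''}
Step 1: w='' (idx 0), next='b' -> output (0, 'b'), add 'b' as idx 1
Step 2: w='b' (idx 1), next='b' -> output (1, 'b'), add 'bb' as idx 2
Step 3: w='b' (idx 1), next='a' -> output (1, 'a'), add 'ba' as idx 3
Step 4: w='' (idx 0), next='a' -> output (0, 'a'), add 'a' as idx 4
Step 5: w='bb' (idx 2), next='a' -> output (2, 'a'), add 'bba' as idx 5
Step 6: w='ba' (idx 3), next='b' -> output (3, 'b'), add 'bab' as idx 6


Encoded: [(0, 'b'), (1, 'b'), (1, 'a'), (0, 'a'), (2, 'a'), (3, 'b')]


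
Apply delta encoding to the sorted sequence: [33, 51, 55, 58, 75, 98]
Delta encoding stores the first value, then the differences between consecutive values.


First value: 33
Deltas:
  51 - 33 = 18
  55 - 51 = 4
  58 - 55 = 3
  75 - 58 = 17
  98 - 75 = 23


Delta encoded: [33, 18, 4, 3, 17, 23]


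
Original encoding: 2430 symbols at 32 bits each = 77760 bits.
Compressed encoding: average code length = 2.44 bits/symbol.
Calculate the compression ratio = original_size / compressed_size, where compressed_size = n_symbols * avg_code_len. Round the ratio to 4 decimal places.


original_size = n_symbols * orig_bits = 2430 * 32 = 77760 bits
compressed_size = n_symbols * avg_code_len = 2430 * 2.44 = 5929.2 bits
ratio = original_size / compressed_size = 77760 / 5929.2 = 13.1148

Compression ratio = 13.1148


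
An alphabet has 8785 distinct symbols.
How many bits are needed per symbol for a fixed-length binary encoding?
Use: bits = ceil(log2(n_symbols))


log2(8785) = 13.1008
Bracket: 2^13 = 8192 < 8785 <= 2^14 = 16384
So ceil(log2(8785)) = 14

bits = ceil(log2(8785)) = ceil(13.1008) = 14 bits


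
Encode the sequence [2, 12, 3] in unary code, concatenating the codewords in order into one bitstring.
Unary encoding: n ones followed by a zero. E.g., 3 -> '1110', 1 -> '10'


Encode each number as n ones followed by a terminating 0:
  2 -> 110 (3 bits)
  12 -> 1111111111110 (13 bits)
  3 -> 1110 (4 bits)
Total length = 3 + 13 + 4 = 20 bits.

Unary([2, 12, 3]) = 11011111111111101110 (20 bits)


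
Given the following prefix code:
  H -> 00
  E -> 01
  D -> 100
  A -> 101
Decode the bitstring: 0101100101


Decoding step by step:
Bits 01 -> E
Bits 01 -> E
Bits 100 -> D
Bits 101 -> A


Decoded message: EEDA


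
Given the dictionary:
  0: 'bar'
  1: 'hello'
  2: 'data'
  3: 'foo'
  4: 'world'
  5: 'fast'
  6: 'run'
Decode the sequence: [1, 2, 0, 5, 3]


Look up each index in the dictionary:
  1 -> 'hello'
  2 -> 'data'
  0 -> 'bar'
  5 -> 'fast'
  3 -> 'foo'

Decoded: "hello data bar fast foo"


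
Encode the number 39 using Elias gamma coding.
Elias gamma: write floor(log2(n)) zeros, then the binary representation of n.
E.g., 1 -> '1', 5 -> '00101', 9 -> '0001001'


num_bits = floor(log2(39)) + 1 = 6
leading_zeros = num_bits - 1 = 5
binary(39) = 100111

Elias gamma(39) = '00000' + '100111' = 00000100111 (11 bits)


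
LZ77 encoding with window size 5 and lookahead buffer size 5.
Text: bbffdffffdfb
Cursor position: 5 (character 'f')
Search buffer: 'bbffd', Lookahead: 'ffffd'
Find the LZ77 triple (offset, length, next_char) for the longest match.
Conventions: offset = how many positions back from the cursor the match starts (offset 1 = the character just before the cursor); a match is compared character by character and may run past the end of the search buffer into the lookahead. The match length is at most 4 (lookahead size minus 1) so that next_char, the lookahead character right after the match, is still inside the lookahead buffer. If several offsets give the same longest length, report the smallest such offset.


Try each offset into the search buffer:
  offset=1 (pos 4, char 'd'): match length 0
  offset=2 (pos 3, char 'f'): match length 1
  offset=3 (pos 2, char 'f'): match length 2
  offset=4 (pos 1, char 'b'): match length 0
  offset=5 (pos 0, char 'b'): match length 0
Longest match has length 2 at offset 3.
next_char = character at position 5 + 2 = 7 -> 'f'

Best match: offset=3, length=2 (matching 'ff' starting at position 2)
LZ77 triple: (3, 2, 'f')


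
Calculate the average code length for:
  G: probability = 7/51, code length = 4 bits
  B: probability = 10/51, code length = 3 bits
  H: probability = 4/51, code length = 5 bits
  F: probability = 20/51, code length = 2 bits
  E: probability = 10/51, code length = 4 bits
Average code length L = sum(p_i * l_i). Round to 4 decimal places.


Weighted contributions p_i * l_i:
  G: (7/51) * 4 = 28/51
  B: (10/51) * 3 = 30/51
  H: (4/51) * 5 = 20/51
  F: (20/51) * 2 = 40/51
  E: (10/51) * 4 = 40/51
Sum = (28 + 30 + 20 + 40 + 40)/51 = 158/51

L = 158/51 = 3.0980 bits/symbol


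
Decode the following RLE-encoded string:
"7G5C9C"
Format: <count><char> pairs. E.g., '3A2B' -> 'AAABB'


Expanding each <count><char> pair:
  7G -> 'GGGGGGG'
  5C -> 'CCCCC'
  9C -> 'CCCCCCCCC'

Decoded = GGGGGGGCCCCCCCCCCCCCC


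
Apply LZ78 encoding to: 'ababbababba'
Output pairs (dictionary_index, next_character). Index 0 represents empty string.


LZ78 encoding steps:
Dictionary: {0: ''}
Step 1: w='' (idx 0), next='a' -> output (0, 'a'), add 'a' as idx 1
Step 2: w='' (idx 0), next='b' -> output (0, 'b'), add 'b' as idx 2
Step 3: w='a' (idx 1), next='b' -> output (1, 'b'), add 'ab' as idx 3
Step 4: w='b' (idx 2), next='a' -> output (2, 'a'), add 'ba' as idx 4
Step 5: w='ba' (idx 4), next='b' -> output (4, 'b'), add 'bab' as idx 5
Step 6: w='ba' (idx 4), end of input -> output (4, '')


Encoded: [(0, 'a'), (0, 'b'), (1, 'b'), (2, 'a'), (4, 'b'), (4, '')]


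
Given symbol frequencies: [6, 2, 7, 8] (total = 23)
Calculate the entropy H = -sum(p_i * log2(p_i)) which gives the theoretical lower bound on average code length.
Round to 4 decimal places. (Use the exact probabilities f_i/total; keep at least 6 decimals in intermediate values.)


Per-symbol terms -p_i * log2(p_i) with p_i = f_i/23:
  p = 6/23 = 0.260870: log2(p) = -1.938599, -p*log2(p) = 0.505722
  p = 2/23 = 0.086957: log2(p) = -3.523562, -p*log2(p) = 0.306397
  p = 7/23 = 0.304348: log2(p) = -1.716207, -p*log2(p) = 0.522324
  p = 8/23 = 0.347826: log2(p) = -1.523562, -p*log2(p) = 0.529935
H = 0.505722 + 0.306397 + 0.522324 + 0.529935 = 1.864378

H = 1.8644 bits/symbol


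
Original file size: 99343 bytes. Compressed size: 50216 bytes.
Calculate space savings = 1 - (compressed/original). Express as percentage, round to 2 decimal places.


ratio = compressed/original = 50216/99343 = 0.505481
savings = 1 - ratio = 1 - 0.505481 = 0.494519
as a percentage: 0.494519 * 100 = 49.45%

Space savings = 1 - 50216/99343 = 49.45%


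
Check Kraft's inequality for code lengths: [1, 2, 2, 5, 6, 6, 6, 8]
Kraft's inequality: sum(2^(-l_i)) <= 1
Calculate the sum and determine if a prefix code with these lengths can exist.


Sum = 2^(-1) + 2^(-2) + 2^(-2) + 2^(-5) + 2^(-6) + 2^(-6) + 2^(-6) + 2^(-8)
    = 0.5 + 0.25 + 0.25 + 0.03125 + 0.015625 + 0.015625 + 0.015625 + 0.00390625
    = 277/256 = 1.08203125
Since 1.08203125 > 1, Kraft's inequality is NOT satisfied.
A prefix code with these lengths CANNOT exist.

Kraft sum = 1.08203125. Not satisfied.


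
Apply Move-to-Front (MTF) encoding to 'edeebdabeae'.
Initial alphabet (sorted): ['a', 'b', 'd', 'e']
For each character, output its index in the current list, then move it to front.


MTF encoding:
'e': index 3 in ['a', 'b', 'd', 'e'] -> ['e', 'a', 'b', 'd']
'd': index 3 in ['e', 'a', 'b', 'd'] -> ['d', 'e', 'a', 'b']
'e': index 1 in ['d', 'e', 'a', 'b'] -> ['e', 'd', 'a', 'b']
'e': index 0 in ['e', 'd', 'a', 'b'] -> ['e', 'd', 'a', 'b']
'b': index 3 in ['e', 'd', 'a', 'b'] -> ['b', 'e', 'd', 'a']
'd': index 2 in ['b', 'e', 'd', 'a'] -> ['d', 'b', 'e', 'a']
'a': index 3 in ['d', 'b', 'e', 'a'] -> ['a', 'd', 'b', 'e']
'b': index 2 in ['a', 'd', 'b', 'e'] -> ['b', 'a', 'd', 'e']
'e': index 3 in ['b', 'a', 'd', 'e'] -> ['e', 'b', 'a', 'd']
'a': index 2 in ['e', 'b', 'a', 'd'] -> ['a', 'e', 'b', 'd']
'e': index 1 in ['a', 'e', 'b', 'd'] -> ['e', 'a', 'b', 'd']


Output: [3, 3, 1, 0, 3, 2, 3, 2, 3, 2, 1]


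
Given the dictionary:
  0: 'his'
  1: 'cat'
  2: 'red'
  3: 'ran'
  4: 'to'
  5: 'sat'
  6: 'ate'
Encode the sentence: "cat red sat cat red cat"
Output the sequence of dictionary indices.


Look up each word in the dictionary:
  'cat' -> 1
  'red' -> 2
  'sat' -> 5
  'cat' -> 1
  'red' -> 2
  'cat' -> 1

Encoded: [1, 2, 5, 1, 2, 1]


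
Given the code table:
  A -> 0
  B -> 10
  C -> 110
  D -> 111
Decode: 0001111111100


Decoding:
0 -> A
0 -> A
0 -> A
111 -> D
111 -> D
110 -> C
0 -> A


Result: AAADDCA


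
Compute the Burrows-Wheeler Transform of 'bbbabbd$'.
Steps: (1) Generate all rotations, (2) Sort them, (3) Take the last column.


Rotations (sorted):
  0: $bbbabbd -> last char: d
  1: abbd$bbb -> last char: b
  2: babbd$bb -> last char: b
  3: bbabbd$b -> last char: b
  4: bbbabbd$ -> last char: $
  5: bbd$bbba -> last char: a
  6: bd$bbbab -> last char: b
  7: d$bbbabb -> last char: b


BWT = dbbb$abb


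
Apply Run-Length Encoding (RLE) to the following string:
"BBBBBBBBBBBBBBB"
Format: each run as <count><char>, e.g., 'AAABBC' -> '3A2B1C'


Scanning runs left to right:
  i=0: run of 'B' x 15 -> '15B'

RLE = 15B


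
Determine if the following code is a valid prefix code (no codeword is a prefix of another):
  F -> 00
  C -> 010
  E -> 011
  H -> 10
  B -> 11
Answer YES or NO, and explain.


Checking each pair (does one codeword prefix another?):
  F='00' vs C='010': no prefix
  F='00' vs E='011': no prefix
  F='00' vs H='10': no prefix
  F='00' vs B='11': no prefix
  C='010' vs F='00': no prefix
  C='010' vs E='011': no prefix
  C='010' vs H='10': no prefix
  C='010' vs B='11': no prefix
  E='011' vs F='00': no prefix
  E='011' vs C='010': no prefix
  E='011' vs H='10': no prefix
  E='011' vs B='11': no prefix
  H='10' vs F='00': no prefix
  H='10' vs C='010': no prefix
  H='10' vs E='011': no prefix
  H='10' vs B='11': no prefix
  B='11' vs F='00': no prefix
  B='11' vs C='010': no prefix
  B='11' vs E='011': no prefix
  B='11' vs H='10': no prefix
No violation found over all pairs.

YES -- this is a valid prefix code. No codeword is a prefix of any other codeword.


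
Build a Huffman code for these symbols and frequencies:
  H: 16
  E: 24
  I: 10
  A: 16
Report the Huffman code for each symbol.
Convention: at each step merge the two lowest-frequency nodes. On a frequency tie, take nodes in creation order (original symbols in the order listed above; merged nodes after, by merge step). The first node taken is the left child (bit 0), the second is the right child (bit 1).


Huffman tree construction:
Step 1: Merge I(10) + H(16) = 26
Step 2: Merge A(16) + E(24) = 40
Step 3: Merge (I+H)(26) + (A+E)(40) = 66
Read each symbol's code off the tree from the root (left child = 0, right child = 1).

Codes:
  H: 01 (length 2)
  E: 11 (length 2)
  I: 00 (length 2)
  A: 10 (length 2)
Average code length: 132/66 = 2.0000 bits/symbol


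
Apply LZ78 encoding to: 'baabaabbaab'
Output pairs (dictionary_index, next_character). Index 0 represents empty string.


LZ78 encoding steps:
Dictionary: {0: ''}
Step 1: w='' (idx 0), next='b' -> output (0, 'b'), add 'b' as idx 1
Step 2: w='' (idx 0), next='a' -> output (0, 'a'), add 'a' as idx 2
Step 3: w='a' (idx 2), next='b' -> output (2, 'b'), add 'ab' as idx 3
Step 4: w='a' (idx 2), next='a' -> output (2, 'a'), add 'aa' as idx 4
Step 5: w='b' (idx 1), next='b' -> output (1, 'b'), add 'bb' as idx 5
Step 6: w='aa' (idx 4), next='b' -> output (4, 'b'), add 'aab' as idx 6


Encoded: [(0, 'b'), (0, 'a'), (2, 'b'), (2, 'a'), (1, 'b'), (4, 'b')]
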